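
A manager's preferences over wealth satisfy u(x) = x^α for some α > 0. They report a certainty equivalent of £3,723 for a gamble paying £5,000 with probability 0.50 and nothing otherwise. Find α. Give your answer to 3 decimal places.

α ≈ 2.350

Since u(0) = 0, the lottery's EU is 0.50·5000^α.
Equating: 3723^α = 0.50·5000^α, i.e. 0.7446^α = 0.50.
Take logs: α = ln 0.50 / ln(3723/5000) ≈ 2.35038.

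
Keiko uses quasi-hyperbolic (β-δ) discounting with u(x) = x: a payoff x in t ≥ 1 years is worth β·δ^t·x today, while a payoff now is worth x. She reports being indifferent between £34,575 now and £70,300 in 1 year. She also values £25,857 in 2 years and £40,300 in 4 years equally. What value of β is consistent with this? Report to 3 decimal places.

β ≈ 0.614

Both payoffs in the second observation are in the future, so β drops out: δ^2·25857 = δ^4·40300 ⇒ δ^2 = 25857/40300 = 0.64161, so δ = 0.80101.
Substituting δ into 34575 = β·δ·70300: β = 34575/(56310.822) ≈ 0.614.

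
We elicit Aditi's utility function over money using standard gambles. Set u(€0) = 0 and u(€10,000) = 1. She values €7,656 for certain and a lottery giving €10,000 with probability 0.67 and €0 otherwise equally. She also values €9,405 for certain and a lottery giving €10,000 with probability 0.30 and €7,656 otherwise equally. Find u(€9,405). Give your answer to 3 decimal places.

0.769

From the first indifference, u(€7,656) = 0.67·u(€10,000) + 0.33·u(€0) = 0.67·1 + 0.33·0 = 0.67.
Chaining: u(€9,405) = 0.30·1.00 + 0.70·0.67 = 0.7690.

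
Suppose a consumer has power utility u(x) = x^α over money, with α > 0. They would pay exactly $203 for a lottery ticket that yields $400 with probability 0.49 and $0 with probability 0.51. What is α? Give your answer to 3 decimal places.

EU(lottery) = 0.49·400^α + 0.51·0 = 0.49·400^α.
Indifference: 203^α = 0.49·400^α, so (203/400)^α = 0.49.
Take logs: α = ln 0.49 / ln(203/400) ≈ 1.05174.

α ≈ 1.052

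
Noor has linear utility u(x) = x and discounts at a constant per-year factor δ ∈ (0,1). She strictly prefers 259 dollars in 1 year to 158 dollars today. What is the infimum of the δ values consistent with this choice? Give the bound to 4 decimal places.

The preference means 158 < δ·259.
Dividing through by 259 gives δ > 0.61004.

δ > 0.6100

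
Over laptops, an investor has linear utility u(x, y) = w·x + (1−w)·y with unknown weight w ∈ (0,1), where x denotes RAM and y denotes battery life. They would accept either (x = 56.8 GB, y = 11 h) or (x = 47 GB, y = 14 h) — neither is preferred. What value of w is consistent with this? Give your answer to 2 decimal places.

w = 0.23

Indifference: w·56.8 + (1−w)·11 = w·47 + (1−w)·14.
w·(56.8−47) = (1−w)·(14−11), i.e. w·9.8 = (1−w)·3.
The marginal rate of substitution is 3/9.8, so w = 3/(9.8+3) = 0.23.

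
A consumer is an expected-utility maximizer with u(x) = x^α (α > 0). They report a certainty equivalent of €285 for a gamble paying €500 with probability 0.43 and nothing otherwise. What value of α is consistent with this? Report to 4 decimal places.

EU(lottery) = 0.43·500^α + 0.57·0 = 0.43·500^α.
Indifference: 285^α = 0.43·500^α, so (285/500)^α = 0.43.
Take logs: α = ln 0.43 / ln(285/500) ≈ 1.501408.

α ≈ 1.5014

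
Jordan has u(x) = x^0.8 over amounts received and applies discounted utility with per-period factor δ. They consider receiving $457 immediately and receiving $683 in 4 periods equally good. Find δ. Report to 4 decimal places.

δ ≈ 0.9228

The payoff in 4 periods is discounted by δ^4, so u(457) = δ^4·u(683) and δ^4 = u(457)/u(683).
With u(x) = x^0.8: δ^4 = 457^0.8/683^0.8 = (457/683)^0.8 = 0.72510.
Taking the 4th root: δ = 0.72510^(1/4) ≈ 0.9228.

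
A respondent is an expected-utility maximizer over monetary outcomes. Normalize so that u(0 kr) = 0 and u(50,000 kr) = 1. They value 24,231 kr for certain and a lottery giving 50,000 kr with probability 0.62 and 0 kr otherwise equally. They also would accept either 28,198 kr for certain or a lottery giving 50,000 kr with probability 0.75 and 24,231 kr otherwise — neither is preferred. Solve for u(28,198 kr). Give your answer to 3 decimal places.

From the first indifference, u(24,231 kr) = 0.62·u(50,000 kr) + 0.38·u(0 kr) = 0.62·1 + 0.38·0 = 0.62.
Chaining: u(28,198 kr) = 0.75·1.00 + 0.25·0.62 = 0.9050.

0.905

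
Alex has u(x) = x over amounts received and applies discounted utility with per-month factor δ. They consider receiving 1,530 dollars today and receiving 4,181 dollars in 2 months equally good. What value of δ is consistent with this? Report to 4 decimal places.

The payoff in 2 months is discounted by δ^2, so u(1530) = δ^2·u(4181) and δ^2 = u(1530)/u(4181).
With u(x) = x: δ^2 = 1530/4181 = 0.36594.
Taking the square root: δ = 0.36594^(1/2) ≈ 0.6049.

δ ≈ 0.6049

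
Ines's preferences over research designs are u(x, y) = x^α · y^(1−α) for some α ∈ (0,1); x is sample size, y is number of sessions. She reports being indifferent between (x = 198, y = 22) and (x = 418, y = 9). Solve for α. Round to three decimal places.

The Cobb–Douglas utilities coincide, so 198^α·22^(1−α) = 418^α·9^(1−α).
(198/418)^α = (9/22)^(1−α); take logs: α·ln(198/418) = (1−α)·ln(9/22), i.e. α·-0.747214 = (1−α)·-0.893818.
With A = -0.747214 and B = -0.893818: α·A = (1−α)·B, so α = B/(A+B) = -0.893818/-1.641032 ≈ 0.545.

α ≈ 0.545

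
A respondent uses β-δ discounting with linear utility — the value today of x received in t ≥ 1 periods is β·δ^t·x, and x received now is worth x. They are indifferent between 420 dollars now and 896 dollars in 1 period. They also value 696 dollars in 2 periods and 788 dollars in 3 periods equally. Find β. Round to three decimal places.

Both payoffs in the second observation are in the future, so β drops out: δ^2·696 = δ^3·788 ⇒ δ = 696/788 = 0.88325.
The first indifference: 420 = β·δ·896, so β = 420/(δ·896) = 420/(0.88325·896) ≈ 0.531.

β ≈ 0.531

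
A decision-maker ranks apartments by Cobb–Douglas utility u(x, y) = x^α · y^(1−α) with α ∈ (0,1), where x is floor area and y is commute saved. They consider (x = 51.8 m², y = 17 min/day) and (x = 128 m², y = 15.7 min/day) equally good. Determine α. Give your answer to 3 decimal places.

Set the two utilities equal: 51.8^α·17^(1−α) = 128^α·15.7^(1−α).
(51.8/128)^α = (15.7/17)^(1−α); take logs: α·ln(51.8/128) = (1−α)·ln(15.7/17), i.e. α·-0.904640 = (1−α)·-0.079553.
Thus α·(-0.984193) = -0.079553, so α = -0.079553/-0.984193 ≈ 0.081.

α ≈ 0.081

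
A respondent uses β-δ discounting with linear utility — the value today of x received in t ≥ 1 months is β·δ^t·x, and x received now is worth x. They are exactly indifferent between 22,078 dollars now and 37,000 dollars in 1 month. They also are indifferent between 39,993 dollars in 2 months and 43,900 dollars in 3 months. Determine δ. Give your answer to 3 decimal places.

δ ≈ 0.911

Both payoffs in the second observation are in the future, so β drops out: δ^2·39993 = δ^3·43900 ⇒ δ = 39993/43900 = 0.91100.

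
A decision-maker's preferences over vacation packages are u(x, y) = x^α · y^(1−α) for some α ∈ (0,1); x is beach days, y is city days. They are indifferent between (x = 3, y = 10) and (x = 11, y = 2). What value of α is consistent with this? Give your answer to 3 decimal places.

α ≈ 0.553

Set the two utilities equal: 3^α·10^(1−α) = 11^α·2^(1−α).
(3/11)^α = (2/10)^(1−α); take logs: α·ln(3/11) = (1−α)·ln(2/10), i.e. α·-1.299283 = (1−α)·-1.609438.
With A = -1.299283 and B = -1.609438: α·A = (1−α)·B, so α = B/(A+B) = -1.609438/-2.908721 ≈ 0.553.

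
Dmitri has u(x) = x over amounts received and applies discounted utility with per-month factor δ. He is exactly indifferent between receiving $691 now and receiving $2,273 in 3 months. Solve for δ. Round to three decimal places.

Equating discounted utilities: u(691) = δ^3·u(2273) ⇒ δ^3 = u(691)/u(2273).
With u(x) = x: δ^3 = 691/2273 = 0.30400.
Taking the cube root: δ = 0.30400^(1/3) ≈ 0.672.

δ ≈ 0.672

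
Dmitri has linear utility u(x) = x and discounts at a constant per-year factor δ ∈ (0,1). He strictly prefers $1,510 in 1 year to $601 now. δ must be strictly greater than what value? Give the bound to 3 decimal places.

δ > 0.398

Comparing present values: 601 < δ·1510.
So δ > 601/1510 = 0.39801.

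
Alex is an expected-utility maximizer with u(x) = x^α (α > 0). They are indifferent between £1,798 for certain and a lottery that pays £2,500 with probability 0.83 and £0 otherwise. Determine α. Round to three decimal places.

α ≈ 0.565

The lottery's expected utility is 0.83·u(2500) + 0.17·u(0) = 0.83·2500^α (since u(0) = 0 for α > 0).
Setting u(1798) equal to that: 1798^α = 0.83·2500^α ⇒ (1798/2500)^α = 0.83.
Taking logs: α·ln(1798/2500) = ln(0.83), so α = -0.186330 / -0.329616 ≈ 0.565.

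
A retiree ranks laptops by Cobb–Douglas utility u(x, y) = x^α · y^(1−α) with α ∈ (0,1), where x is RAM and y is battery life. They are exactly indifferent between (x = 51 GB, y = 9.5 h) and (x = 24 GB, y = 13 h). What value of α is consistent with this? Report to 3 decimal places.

α ≈ 0.294

Set the two utilities equal: 51^α·9.5^(1−α) = 24^α·13^(1−α).
(51/24)^α = (13/9.5)^(1−α); take logs: α·ln(51/24) = (1−α)·ln(13/9.5), i.e. α·0.753772 = (1−α)·0.313658.
With A = 0.753772 and B = 0.313658: α·A = (1−α)·B, so α = B/(A+B) = 0.313658/1.067430 ≈ 0.294.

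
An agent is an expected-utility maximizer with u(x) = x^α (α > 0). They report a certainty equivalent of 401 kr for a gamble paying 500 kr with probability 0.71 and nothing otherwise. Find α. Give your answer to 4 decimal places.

EU(lottery) = 0.71·500^α + 0.29·0 = 0.71·500^α.
Indifference: 401^α = 0.71·500^α, so (401/500)^α = 0.71.
Taking logs: α·ln(401/500) = ln(0.71), so α = -0.3424903 / -0.2206467 ≈ 1.5522.

α ≈ 1.5522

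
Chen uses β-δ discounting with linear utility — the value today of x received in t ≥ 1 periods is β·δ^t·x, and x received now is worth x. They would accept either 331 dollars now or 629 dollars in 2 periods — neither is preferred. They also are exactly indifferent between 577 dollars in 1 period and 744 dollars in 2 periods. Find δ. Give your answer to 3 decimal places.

δ ≈ 0.776

Both payoffs in the second observation are in the future, so β drops out: δ^1·577 = δ^2·744 ⇒ δ = 577/744 = 0.77554.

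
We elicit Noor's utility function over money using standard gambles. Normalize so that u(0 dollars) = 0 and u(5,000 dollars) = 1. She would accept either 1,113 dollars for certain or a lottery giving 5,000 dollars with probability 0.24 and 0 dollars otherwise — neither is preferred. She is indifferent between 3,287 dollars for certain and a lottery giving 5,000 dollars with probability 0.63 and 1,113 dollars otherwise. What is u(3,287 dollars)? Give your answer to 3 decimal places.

First, u(1,113 dollars) = 0.24·u(5,000 dollars) + 0.76·u(0 dollars) = 0.24.
The second indifference gives u(3,287 dollars) = 0.63·u(5,000 dollars) + 0.37·u(1,113 dollars) = 0.63·1.00 + 0.37·0.24 = 0.7188.

0.719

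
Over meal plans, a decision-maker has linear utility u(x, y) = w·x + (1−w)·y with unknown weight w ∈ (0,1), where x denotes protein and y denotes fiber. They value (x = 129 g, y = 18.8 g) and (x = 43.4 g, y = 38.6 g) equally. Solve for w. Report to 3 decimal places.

Indifference: w·129 + (1−w)·18.8 = w·43.4 + (1−w)·38.6.
Collecting terms: w·85.6 = (1−w)·19.8.
Hence w = 19.8/(85.6+19.8) = 19.8/105.4 = 0.188.

w = 0.188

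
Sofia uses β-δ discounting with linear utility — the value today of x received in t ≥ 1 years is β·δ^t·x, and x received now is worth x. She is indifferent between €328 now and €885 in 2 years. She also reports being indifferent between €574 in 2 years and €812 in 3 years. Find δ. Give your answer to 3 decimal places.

δ ≈ 0.707

Both payoffs in the second observation are in the future, so β drops out: δ^2·574 = δ^3·812 ⇒ δ = 574/812 = 0.70690.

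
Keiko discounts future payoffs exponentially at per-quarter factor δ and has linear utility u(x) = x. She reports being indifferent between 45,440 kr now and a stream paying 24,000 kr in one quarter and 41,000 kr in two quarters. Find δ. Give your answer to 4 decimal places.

δ ≈ 0.8000

Present value of the stream is 24000·δ + 41000·δ². Indifference gives 24000δ + 41000δ² = 45440.
So 41000δ² + 24000δ − 45440 = 0.
By the quadratic formula (taking the positive root), δ = (−24000 + √8028160000.00) / 82000 ≈ 0.8000.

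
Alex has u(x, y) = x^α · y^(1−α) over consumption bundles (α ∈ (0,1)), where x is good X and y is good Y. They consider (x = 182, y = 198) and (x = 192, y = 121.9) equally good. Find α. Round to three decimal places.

The Cobb–Douglas utilities coincide, so 182^α·198^(1−α) = 192^α·121.9^(1−α).
(182/192)^α = (121.9/198)^(1−α); take logs: α·ln(182/192) = (1−α)·ln(121.9/198), i.e. α·-0.053489 = (1−α)·-0.485066.
So α/(1−α) = (-0.485066)/(-0.053489) = 9.068519, and α = 9.068519/10.068519 ≈ 0.901.

α ≈ 0.901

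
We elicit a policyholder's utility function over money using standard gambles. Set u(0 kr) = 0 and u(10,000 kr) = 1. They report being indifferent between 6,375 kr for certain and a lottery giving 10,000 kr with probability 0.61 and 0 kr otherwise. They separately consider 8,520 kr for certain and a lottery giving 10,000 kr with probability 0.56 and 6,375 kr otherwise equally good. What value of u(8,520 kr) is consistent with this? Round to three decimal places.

0.828

First, u(6,375 kr) = 0.61·u(10,000 kr) + 0.39·u(0 kr) = 0.61.
Chaining: u(8,520 kr) = 0.56·1.00 + 0.44·0.61 = 0.8284.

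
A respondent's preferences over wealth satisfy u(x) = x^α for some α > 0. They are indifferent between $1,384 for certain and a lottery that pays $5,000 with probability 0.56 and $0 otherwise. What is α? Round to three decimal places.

α ≈ 0.451

EU(lottery) = 0.56·5000^α + 0.44·0 = 0.56·5000^α.
Indifference: 1384^α = 0.56·5000^α, so (1384/5000)^α = 0.56.
Taking logs: α·ln(1384/5000) = ln(0.56), so α = -0.579818 / -1.284460 ≈ 0.451.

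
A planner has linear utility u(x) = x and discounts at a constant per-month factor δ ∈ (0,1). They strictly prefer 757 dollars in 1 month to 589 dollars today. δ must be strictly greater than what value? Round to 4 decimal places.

Comparing present values: 589 < δ·757.
So δ > 589/757 = 0.77807.

δ > 0.7781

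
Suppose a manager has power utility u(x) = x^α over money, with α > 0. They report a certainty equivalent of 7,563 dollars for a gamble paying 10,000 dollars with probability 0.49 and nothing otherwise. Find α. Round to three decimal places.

α ≈ 2.554

The lottery's expected utility is 0.49·u(10000) + 0.51·u(0) = 0.49·10000^α (since u(0) = 0 for α > 0).
Setting u(7563) equal to that: 7563^α = 0.49·10000^α ⇒ (7563/10000)^α = 0.49.
Take logs: α = ln 0.49 / ln(7563/10000) ≈ 2.55391.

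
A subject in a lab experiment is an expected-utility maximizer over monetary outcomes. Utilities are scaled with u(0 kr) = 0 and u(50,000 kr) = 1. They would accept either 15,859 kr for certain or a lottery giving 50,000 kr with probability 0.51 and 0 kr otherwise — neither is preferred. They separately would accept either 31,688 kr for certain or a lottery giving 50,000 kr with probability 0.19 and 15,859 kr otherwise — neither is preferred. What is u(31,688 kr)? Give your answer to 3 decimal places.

0.603

First, u(15,859 kr) = 0.51·u(50,000 kr) + 0.49·u(0 kr) = 0.51.
Then u(31,688 kr) = 0.19·u(50,000 kr) + 0.81·u(15,859 kr) = 0.19·1.00 + 0.81·0.51 = 0.6031.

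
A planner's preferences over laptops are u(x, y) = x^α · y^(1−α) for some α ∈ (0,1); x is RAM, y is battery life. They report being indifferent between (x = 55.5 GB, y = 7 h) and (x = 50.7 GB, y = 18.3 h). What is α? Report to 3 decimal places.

Set the two utilities equal: 55.5^α·7^(1−α) = 50.7^α·18.3^(1−α).
Taking logs: α·ln 55.5 + (1−α)·ln 7 = α·ln 50.7 + (1−α)·ln 18.3, i.e. α·0.090457 = (1−α)·0.960991.
So α/(1−α) = (0.960991)/(0.090457) = 10.623733, and α = 10.623733/11.623733 ≈ 0.914.

α ≈ 0.914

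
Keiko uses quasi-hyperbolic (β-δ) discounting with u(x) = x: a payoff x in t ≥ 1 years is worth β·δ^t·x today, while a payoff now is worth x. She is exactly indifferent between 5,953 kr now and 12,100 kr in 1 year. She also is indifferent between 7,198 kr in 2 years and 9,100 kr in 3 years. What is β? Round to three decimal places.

β ≈ 0.622

From the later pair, β·δ^2·7198 = β·δ^3·9100; dividing through, δ = 7198/9100 = 0.79099.
The first indifference: 5953 = β·δ·12100, so β = 5953/(δ·12100) = 5953/(0.79099·12100) ≈ 0.622.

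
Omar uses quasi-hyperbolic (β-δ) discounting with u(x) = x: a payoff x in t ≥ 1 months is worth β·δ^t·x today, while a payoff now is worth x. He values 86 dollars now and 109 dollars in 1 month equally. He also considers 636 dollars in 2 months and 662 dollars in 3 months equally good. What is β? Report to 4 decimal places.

β ≈ 0.8212

Both payoffs in the second observation are in the future, so β drops out: δ^2·636 = δ^3·662 ⇒ δ = 636/662 = 0.96073.
Substituting δ into 86 = β·δ·109: β = 86/(104.719) ≈ 0.8212.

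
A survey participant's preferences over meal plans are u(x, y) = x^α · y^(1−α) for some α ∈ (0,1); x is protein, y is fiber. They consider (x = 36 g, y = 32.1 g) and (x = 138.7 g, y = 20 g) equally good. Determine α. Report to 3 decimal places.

α ≈ 0.260

The Cobb–Douglas utilities coincide, so 36^α·32.1^(1−α) = 138.7^α·20^(1−α).
Rearrange to (36/138.7)^α = (20/32.1)^(1−α) and take logs: α·-1.348794 = (1−α)·-0.473124.
With A = -1.348794 and B = -0.473124: α·A = (1−α)·B, so α = B/(A+B) = -0.473124/-1.821918 ≈ 0.260.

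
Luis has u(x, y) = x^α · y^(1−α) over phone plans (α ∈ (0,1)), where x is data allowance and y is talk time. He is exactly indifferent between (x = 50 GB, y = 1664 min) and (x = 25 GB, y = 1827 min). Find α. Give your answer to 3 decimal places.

Set the two utilities equal: 50^α·1664^(1−α) = 25^α·1827^(1−α).
Rearrange to (50/25)^α = (1827/1664)^(1−α) and take logs: α·0.693147 = (1−α)·0.093451.
With A = 0.693147 and B = 0.093451: α·A = (1−α)·B, so α = B/(A+B) = 0.093451/0.786598 ≈ 0.119.

α ≈ 0.119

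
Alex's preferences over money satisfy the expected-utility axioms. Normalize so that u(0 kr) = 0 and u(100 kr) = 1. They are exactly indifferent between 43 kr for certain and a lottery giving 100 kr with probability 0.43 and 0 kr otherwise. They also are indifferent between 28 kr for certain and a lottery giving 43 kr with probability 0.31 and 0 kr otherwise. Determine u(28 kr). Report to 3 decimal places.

From the first indifference, u(43 kr) = 0.43·u(100 kr) + 0.57·u(0 kr) = 0.43·1 + 0.57·0 = 0.43.
Chaining: u(28 kr) = 0.31·0.43 + 0.69·0.00 = 0.1333.

0.133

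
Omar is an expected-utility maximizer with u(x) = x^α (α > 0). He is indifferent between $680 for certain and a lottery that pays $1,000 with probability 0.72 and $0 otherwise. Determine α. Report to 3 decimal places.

α ≈ 0.852

The lottery's expected utility is 0.72·u(1000) + 0.28·u(0) = 0.72·1000^α (since u(0) = 0 for α > 0).
Setting u(680) equal to that: 680^α = 0.72·1000^α ⇒ (680/1000)^α = 0.72.
Take logs: α = ln 0.72 / ln(680/1000) ≈ 0.85179.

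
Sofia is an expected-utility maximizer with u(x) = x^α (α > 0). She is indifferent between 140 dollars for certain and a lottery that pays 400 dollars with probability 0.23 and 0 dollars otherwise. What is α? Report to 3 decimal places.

α ≈ 1.400

The lottery's expected utility is 0.23·u(400) + 0.77·u(0) = 0.23·400^α (since u(0) = 0 for α > 0).
Setting u(140) equal to that: 140^α = 0.23·400^α ⇒ (140/400)^α = 0.23.
α = ln(0.23) / ln(140/400) = -1.469676/-1.049822 ≈ 1.400.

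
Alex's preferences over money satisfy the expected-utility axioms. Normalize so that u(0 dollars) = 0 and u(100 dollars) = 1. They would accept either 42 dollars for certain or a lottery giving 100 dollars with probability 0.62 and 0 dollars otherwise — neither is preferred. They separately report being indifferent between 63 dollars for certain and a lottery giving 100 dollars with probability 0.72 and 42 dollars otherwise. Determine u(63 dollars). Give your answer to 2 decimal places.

From the first indifference, u(42 dollars) = 0.62·u(100 dollars) + 0.38·u(0 dollars) = 0.62·1 + 0.38·0 = 0.62.
The second indifference gives u(63 dollars) = 0.72·u(100 dollars) + 0.28·u(42 dollars) = 0.72·1.00 + 0.28·0.62 = 0.8936.

0.89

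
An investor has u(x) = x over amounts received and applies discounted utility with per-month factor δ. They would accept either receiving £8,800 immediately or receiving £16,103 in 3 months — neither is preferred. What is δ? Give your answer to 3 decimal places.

The payoff in 3 months is discounted by δ^3, so u(8800) = δ^3·u(16103) and δ^3 = u(8800)/u(16103).
With u(x) = x: δ^3 = 8800/16103 = 0.54648.
So δ = 0.54648^(1/3) ≈ 0.818.

δ ≈ 0.818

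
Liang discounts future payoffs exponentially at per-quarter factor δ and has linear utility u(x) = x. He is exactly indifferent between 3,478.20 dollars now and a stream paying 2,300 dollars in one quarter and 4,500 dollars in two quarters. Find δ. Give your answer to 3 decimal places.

δ ≈ 0.660

The stream is worth 2300δ + 4500δ² today, so 2300δ + 4500δ² = 3478.20.
So 4500δ² + 2300δ − 3478.20 = 0.
δ = (−2300 + √(2300² + 4·4500·3478.20)) / (2·4500) = (−2300 + √67897600.00) / 9000 ≈ 0.660.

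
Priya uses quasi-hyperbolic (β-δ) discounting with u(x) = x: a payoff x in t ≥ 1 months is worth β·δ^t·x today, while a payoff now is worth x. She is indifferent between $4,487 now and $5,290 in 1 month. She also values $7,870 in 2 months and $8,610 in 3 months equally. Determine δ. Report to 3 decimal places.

δ ≈ 0.914

The second indifference involves only future payoffs, so β cancels: β·δ^2·7870 = β·δ^3·8610, giving δ = 7870/8610 = 0.91405.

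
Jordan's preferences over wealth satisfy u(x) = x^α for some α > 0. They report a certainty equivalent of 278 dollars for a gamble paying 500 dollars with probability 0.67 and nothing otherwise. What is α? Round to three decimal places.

EU(lottery) = 0.67·500^α + 0.33·0 = 0.67·500^α.
Setting u(278) equal to that: 278^α = 0.67·500^α ⇒ (278/500)^α = 0.67.
Take logs: α = ln 0.67 / ln(278/500) ≈ 0.68226.

α ≈ 0.682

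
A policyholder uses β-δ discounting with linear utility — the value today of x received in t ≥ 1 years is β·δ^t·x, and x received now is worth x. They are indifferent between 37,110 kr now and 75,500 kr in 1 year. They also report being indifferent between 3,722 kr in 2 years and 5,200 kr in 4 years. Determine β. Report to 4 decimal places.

β ≈ 0.5810

The second indifference involves only future payoffs, so β cancels: β·δ^2·3722 = β·δ^4·5200, giving δ^2 = 3722/5200 = 0.71577, so δ = 0.84603.
Now use the now-vs-future pair: 37110 = β·δ·75500 gives β = 37110/(0.84603·75500) ≈ 0.5810.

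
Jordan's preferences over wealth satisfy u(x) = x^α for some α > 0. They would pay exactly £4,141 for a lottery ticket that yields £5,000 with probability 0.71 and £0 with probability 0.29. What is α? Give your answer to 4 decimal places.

EU(lottery) = 0.71·5000^α + 0.29·0 = 0.71·5000^α.
Setting u(4141) equal to that: 4141^α = 0.71·5000^α ⇒ (4141/5000)^α = 0.71.
α = ln(0.71) / ln(4141/5000) = -0.3424903/-0.1885006 ≈ 1.8169.

α ≈ 1.8169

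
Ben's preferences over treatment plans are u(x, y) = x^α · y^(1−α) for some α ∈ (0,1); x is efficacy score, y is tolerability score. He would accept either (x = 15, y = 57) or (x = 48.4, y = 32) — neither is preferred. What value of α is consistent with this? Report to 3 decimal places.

α ≈ 0.330

Indifference: 15^α · 57^(1−α) = 48.4^α · 32^(1−α).
Taking logs: α·ln 15 + (1−α)·ln 57 = α·ln 48.4 + (1−α)·ln 32, i.e. α·-1.171450 = (1−α)·-0.577315.
Thus α·(-1.748765) = -0.577315, so α = -0.577315/-1.748765 ≈ 0.330.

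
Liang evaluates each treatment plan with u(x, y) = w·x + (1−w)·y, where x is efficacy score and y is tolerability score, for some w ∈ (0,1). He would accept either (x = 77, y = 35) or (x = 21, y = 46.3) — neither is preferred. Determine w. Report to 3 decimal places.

Equating utilities: w·77 + (1−w)·35 = w·21 + (1−w)·46.3.
w·(77−21) = (1−w)·(46.3−35), i.e. w·56 = (1−w)·11.3.
Hence w = 11.3/(56+11.3) = 11.3/67.3 = 0.168.

w = 0.168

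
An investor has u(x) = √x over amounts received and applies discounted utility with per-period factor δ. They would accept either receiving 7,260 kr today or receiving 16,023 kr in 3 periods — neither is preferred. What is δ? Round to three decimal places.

δ ≈ 0.876

Indifference means u(7260) = δ^3 · u(16023), so δ^3 = u(7260)/u(16023).
Since u(x) = √x, δ^3 = √(7260/16023) = 0.67313.
So δ = 0.67313^(1/3) ≈ 0.876.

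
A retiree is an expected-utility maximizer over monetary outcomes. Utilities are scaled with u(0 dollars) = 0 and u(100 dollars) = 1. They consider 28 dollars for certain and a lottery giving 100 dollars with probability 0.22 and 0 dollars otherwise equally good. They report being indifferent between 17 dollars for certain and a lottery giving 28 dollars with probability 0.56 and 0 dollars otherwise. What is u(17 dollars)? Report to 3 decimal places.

0.123

The first gamble pins u(28 dollars): it must equal 0.22·1 + 0.78·0 = 0.22.
The second indifference gives u(17 dollars) = 0.56·u(28 dollars) + 0.44·u(0 dollars) = 0.56·0.22 + 0.44·0.00 = 0.1232.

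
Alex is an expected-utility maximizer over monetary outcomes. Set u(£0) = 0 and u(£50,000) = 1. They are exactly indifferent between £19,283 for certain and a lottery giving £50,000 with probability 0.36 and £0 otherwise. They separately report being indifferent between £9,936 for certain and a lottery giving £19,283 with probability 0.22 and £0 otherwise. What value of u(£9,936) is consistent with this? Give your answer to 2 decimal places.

0.08

From the first indifference, u(£19,283) = 0.36·u(£50,000) + 0.64·u(£0) = 0.36·1 + 0.64·0 = 0.36.
Chaining: u(£9,936) = 0.22·0.36 + 0.78·0.00 = 0.0792.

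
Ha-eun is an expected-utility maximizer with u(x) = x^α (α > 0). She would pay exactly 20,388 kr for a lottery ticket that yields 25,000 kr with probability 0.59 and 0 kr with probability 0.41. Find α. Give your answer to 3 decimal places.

α ≈ 2.587

The lottery's expected utility is 0.59·u(25000) + 0.41·u(0) = 0.59·25000^α (since u(0) = 0 for α > 0).
Setting u(20388) equal to that: 20388^α = 0.59·25000^α ⇒ (20388/25000)^α = 0.59.
Take logs: α = ln 0.59 / ln(20388/25000) ≈ 2.58733.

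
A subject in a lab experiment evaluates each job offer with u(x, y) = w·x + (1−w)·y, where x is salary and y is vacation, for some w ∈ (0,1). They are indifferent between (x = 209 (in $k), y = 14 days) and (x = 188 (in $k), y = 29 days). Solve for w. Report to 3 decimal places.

w = 0.417

Indifference: w·209 + (1−w)·14 = w·188 + (1−w)·29.
w·(209−188) = (1−w)·(29−14), i.e. w·21 = (1−w)·15.
The marginal rate of substitution is 15/21, so w = 15/(21+15) = 0.417.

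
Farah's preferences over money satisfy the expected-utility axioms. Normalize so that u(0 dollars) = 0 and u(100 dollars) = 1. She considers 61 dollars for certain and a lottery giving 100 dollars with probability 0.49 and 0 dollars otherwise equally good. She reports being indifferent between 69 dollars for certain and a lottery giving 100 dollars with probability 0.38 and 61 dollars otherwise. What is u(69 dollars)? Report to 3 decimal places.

0.684

First, u(61 dollars) = 0.49·u(100 dollars) + 0.51·u(0 dollars) = 0.49.
The second indifference gives u(69 dollars) = 0.38·u(100 dollars) + 0.62·u(61 dollars) = 0.38·1.00 + 0.62·0.49 = 0.6838.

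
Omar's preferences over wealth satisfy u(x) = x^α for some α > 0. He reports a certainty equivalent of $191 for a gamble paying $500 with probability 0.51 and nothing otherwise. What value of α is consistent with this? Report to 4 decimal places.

α ≈ 0.6997

EU(lottery) = 0.51·500^α + 0.49·0 = 0.51·500^α.
Setting u(191) equal to that: 191^α = 0.51·500^α ⇒ (191/500)^α = 0.51.
α = ln(0.51) / ln(191/500) = -0.6733446/-0.9623347 ≈ 0.6997.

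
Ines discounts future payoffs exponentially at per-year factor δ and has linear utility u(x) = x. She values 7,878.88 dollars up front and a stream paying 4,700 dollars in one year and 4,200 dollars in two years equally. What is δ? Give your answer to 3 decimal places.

δ ≈ 0.920

Present value of the stream is 4700·δ + 4200·δ². Indifference gives 4700δ + 4200δ² = 7878.88.
So 4200δ² + 4700δ − 7878.88 = 0.
By the quadratic formula (taking the positive root), δ = (−4700 + √154455184.00) / 8400 ≈ 0.920.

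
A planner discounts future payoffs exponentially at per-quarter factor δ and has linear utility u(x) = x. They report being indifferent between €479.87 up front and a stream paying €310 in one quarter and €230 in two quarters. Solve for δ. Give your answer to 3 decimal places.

δ ≈ 0.920

Present value of the stream is 310·δ + 230·δ². Indifference gives 310δ + 230δ² = 479.87.
So 230δ² + 310δ − 479.87 = 0.
The positive root is δ = [−310 + √(310² + 4·230·479.87)] / (2·230) = (−310 + 733.199)/460 ≈ 0.920.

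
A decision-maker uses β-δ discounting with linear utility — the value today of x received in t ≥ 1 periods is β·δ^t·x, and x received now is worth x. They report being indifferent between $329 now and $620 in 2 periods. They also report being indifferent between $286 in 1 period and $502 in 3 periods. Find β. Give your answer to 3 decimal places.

β ≈ 0.931

From the later pair, β·δ^1·286 = β·δ^3·502; dividing through, δ^2 = 286/502 = 0.56972, so δ = 0.75480.
Now use the now-vs-future pair: 329 = β·δ^2·620 gives β = 329/(0.56972·620) ≈ 0.931.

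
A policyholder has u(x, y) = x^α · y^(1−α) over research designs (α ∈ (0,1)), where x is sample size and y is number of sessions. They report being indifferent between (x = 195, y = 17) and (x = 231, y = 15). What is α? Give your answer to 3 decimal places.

The Cobb–Douglas utilities coincide, so 195^α·17^(1−α) = 231^α·15^(1−α).
Rearrange to (195/231)^α = (15/17)^(1−α) and take logs: α·-0.169418 = (1−α)·-0.125163.
With A = -0.169418 and B = -0.125163: α·A = (1−α)·B, so α = B/(A+B) = -0.125163/-0.294581 ≈ 0.425.

α ≈ 0.425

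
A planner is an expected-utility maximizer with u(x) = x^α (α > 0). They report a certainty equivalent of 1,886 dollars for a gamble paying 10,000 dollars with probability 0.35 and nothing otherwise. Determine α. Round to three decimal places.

α ≈ 0.629

EU(lottery) = 0.35·10000^α + 0.65·0 = 0.35·10000^α.
Setting u(1886) equal to that: 1886^α = 0.35·10000^α ⇒ (1886/10000)^α = 0.35.
α = ln(0.35) / ln(1886/10000) = -1.049822/-1.668127 ≈ 0.629.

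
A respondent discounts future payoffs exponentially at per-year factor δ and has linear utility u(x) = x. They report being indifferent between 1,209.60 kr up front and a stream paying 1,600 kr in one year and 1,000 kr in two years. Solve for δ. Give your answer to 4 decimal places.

Present value of the stream is 1600·δ + 1000·δ². Indifference gives 1600δ + 1000δ² = 1209.60.
Rearranged: 1000δ² + 1600δ − 1209.60 = 0.
By the quadratic formula (taking the positive root), δ = (−1600 + √7398400.00) / 2000 ≈ 0.5600.

δ ≈ 0.5600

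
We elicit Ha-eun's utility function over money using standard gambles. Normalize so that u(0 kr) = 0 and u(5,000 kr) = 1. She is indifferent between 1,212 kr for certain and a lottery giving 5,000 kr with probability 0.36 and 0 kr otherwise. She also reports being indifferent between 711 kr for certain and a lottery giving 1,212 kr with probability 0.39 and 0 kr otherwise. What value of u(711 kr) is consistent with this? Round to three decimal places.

0.140

The first gamble pins u(1,212 kr): it must equal 0.36·1 + 0.64·0 = 0.36.
The second indifference gives u(711 kr) = 0.39·u(1,212 kr) + 0.61·u(0 kr) = 0.39·0.36 + 0.61·0.00 = 0.1404.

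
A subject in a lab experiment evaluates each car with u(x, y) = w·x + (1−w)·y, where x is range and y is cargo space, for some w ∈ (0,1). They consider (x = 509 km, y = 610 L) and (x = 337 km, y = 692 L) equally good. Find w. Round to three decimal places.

w = 0.323

Equating utilities: w·509 + (1−w)·610 = w·337 + (1−w)·692.
Collecting terms: w·172 = (1−w)·82.
The marginal rate of substitution is 82/172, so w = 82/(172+82) = 0.323.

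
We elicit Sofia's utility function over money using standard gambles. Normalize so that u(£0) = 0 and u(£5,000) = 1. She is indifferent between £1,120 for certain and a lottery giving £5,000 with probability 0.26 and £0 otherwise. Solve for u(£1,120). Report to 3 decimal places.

By the standard-gamble method, u(£1,120) is just the indifference probability on the best outcome: 0.26.

0.260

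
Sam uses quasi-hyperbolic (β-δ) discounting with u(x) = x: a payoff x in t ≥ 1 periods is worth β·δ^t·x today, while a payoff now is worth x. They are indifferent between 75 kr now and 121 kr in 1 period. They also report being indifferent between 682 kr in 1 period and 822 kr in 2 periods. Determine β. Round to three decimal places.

β ≈ 0.747

Both payoffs in the second observation are in the future, so β drops out: δ^1·682 = δ^2·822 ⇒ δ = 682/822 = 0.82968.
The first indifference: 75 = β·δ·121, so β = 75/(δ·121) = 75/(0.82968·121) ≈ 0.747.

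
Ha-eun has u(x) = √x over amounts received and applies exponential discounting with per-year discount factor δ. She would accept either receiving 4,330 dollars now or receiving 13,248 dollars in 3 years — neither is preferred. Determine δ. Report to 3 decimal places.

Indifference means u(4330) = δ^3 · u(13248), so δ^3 = u(4330)/u(13248).
With u(x) = √x: δ^3 = √4330/√13248 = √(4330/13248) = 0.57170.
So δ = 0.57170^(1/3) ≈ 0.830.

δ ≈ 0.830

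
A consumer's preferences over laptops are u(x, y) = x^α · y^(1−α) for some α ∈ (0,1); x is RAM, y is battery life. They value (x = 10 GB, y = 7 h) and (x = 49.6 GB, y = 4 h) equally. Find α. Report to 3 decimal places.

Set the two utilities equal: 10^α·7^(1−α) = 49.6^α·4^(1−α).
(10/49.6)^α = (4/7)^(1−α); take logs: α·ln(10/49.6) = (1−α)·ln(4/7), i.e. α·-1.601406 = (1−α)·-0.559616.
Thus α·(-2.161022) = -0.559616, so α = -0.559616/-2.161022 ≈ 0.259.

α ≈ 0.259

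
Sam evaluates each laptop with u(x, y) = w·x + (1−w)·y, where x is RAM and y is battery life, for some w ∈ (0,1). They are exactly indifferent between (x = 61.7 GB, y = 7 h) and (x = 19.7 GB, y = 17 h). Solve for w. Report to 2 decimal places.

Indifference: w·61.7 + (1−w)·7 = w·19.7 + (1−w)·17.
w·(61.7−19.7) = (1−w)·(17−7), i.e. w·42 = (1−w)·10.
So w/(1−w) = 10/42 = 0.2381, giving w = 10/(42+10) = 0.19.

w = 0.19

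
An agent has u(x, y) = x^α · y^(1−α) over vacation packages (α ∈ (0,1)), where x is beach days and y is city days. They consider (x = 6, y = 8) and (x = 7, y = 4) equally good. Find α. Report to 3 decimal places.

Indifference: 6^α · 8^(1−α) = 7^α · 4^(1−α).
(6/7)^α = (4/8)^(1−α); take logs: α·ln(6/7) = (1−α)·ln(4/8), i.e. α·-0.154151 = (1−α)·-0.693147.
So α/(1−α) = (-0.693147)/(-0.154151) = 4.496546, and α = 4.496546/5.496546 ≈ 0.818.

α ≈ 0.818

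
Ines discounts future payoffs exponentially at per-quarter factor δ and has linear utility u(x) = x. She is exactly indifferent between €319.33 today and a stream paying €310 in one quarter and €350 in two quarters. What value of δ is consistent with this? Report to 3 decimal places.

Equating present values: 319.33 = 310δ + 350δ².
That is, 350δ² + 310δ − 319.33 = 0, a quadratic in δ.
δ = (−310 + √(310² + 4·350·319.33)) / (2·350) = (−310 + √543162.00) / 700 ≈ 0.610.

δ ≈ 0.610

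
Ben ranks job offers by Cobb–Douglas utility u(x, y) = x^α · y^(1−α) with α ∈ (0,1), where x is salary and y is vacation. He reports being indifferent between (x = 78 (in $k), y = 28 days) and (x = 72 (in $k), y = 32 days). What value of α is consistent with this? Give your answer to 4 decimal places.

α ≈ 0.6252

The Cobb–Douglas utilities coincide, so 78^α·28^(1−α) = 72^α·32^(1−α).
Rearrange to (78/72)^α = (32/28)^(1−α) and take logs: α·0.0800427 = (1−α)·0.1335314.
With A = 0.0800427 and B = 0.1335314: α·A = (1−α)·B, so α = B/(A+B) = 0.1335314/0.2135741 ≈ 0.6252.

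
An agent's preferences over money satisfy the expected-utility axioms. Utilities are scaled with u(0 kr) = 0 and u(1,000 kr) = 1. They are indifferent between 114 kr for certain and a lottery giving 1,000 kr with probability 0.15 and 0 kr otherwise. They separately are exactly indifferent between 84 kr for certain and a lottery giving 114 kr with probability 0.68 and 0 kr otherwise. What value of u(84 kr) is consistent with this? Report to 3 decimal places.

From the first indifference, u(114 kr) = 0.15·u(1,000 kr) + 0.85·u(0 kr) = 0.15·1 + 0.85·0 = 0.15.
The second indifference gives u(84 kr) = 0.68·u(114 kr) + 0.32·u(0 kr) = 0.68·0.15 + 0.32·0.00 = 0.1020.

0.102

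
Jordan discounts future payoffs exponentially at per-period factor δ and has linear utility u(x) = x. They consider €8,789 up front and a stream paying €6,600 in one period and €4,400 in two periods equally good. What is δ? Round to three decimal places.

Equating present values: 8789 = 6600δ + 4400δ².
So 4400δ² + 6600δ − 8789 = 0.
By the quadratic formula (taking the positive root), δ = (−6600 + √198246400.00) / 8800 ≈ 0.850.

δ ≈ 0.850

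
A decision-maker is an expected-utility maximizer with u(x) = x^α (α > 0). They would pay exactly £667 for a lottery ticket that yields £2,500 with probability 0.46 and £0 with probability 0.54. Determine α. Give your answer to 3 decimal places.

α ≈ 0.588

EU(lottery) = 0.46·2500^α + 0.54·0 = 0.46·2500^α.
Indifference: 667^α = 0.46·2500^α, so (667/2500)^α = 0.46.
Taking logs: α·ln(667/2500) = ln(0.46), so α = -0.776529 / -1.321256 ≈ 0.588.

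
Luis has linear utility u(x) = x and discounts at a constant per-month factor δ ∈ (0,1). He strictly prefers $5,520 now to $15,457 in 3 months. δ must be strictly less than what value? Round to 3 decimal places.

δ < 0.709

The preference means 5520 > δ^3·15457.
Dividing by 15457: δ^3 < 0.35712. Both sides are positive, so the cube root keeps the direction.
δ < 0.35712^(1/3) = 0.709.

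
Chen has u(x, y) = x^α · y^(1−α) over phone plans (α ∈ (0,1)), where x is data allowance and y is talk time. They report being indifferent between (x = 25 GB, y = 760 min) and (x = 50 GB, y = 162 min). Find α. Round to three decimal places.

The Cobb–Douglas utilities coincide, so 25^α·760^(1−α) = 50^α·162^(1−α).
Taking logs: α·ln 25 + (1−α)·ln 760 = α·ln 50 + (1−α)·ln 162, i.e. α·-0.693147 = (1−α)·-1.545722.
With A = -0.693147 and B = -1.545722: α·A = (1−α)·B, so α = B/(A+B) = -1.545722/-2.238869 ≈ 0.690.

α ≈ 0.690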